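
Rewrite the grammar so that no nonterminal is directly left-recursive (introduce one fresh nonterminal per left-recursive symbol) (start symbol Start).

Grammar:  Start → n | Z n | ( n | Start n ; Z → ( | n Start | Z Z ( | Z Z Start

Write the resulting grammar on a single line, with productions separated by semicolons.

Start → n Start1 | Z n Start1 | ( n Start1; Z → ( Z1 | n Start Z1; Start1 → n Start1 | ε; Z1 → Z ( Z1 | Z Start Z1 | ε

Left recursion appears on Start, Z.
For Start: α = {n}, β = {n, Z n, ( n}. Rewrite as Start → β Start1 and Start1 → α Start1 | ε.
For Z: α = {Z (, Z Start}, β = {(, n Start}. Rewrite as Z → β Z1 and Z1 → α Z1 | ε.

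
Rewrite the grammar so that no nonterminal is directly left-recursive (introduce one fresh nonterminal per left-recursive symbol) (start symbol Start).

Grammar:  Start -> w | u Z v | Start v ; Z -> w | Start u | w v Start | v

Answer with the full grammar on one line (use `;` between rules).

Directly left-recursive nonterminal: Start.
For Start: α = {v}, β = {w, u Z v}. Rewrite as Start → β Start1 and Start1 → α Start1 | ε.

Start -> w Start1 | u Z v Start1; Z -> w | Start u | w v Start | v; Start1 -> v Start1 | ε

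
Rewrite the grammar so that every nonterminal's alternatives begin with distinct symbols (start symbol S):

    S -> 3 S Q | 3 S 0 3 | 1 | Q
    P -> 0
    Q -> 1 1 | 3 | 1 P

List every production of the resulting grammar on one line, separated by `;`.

S has alternatives sharing prefix '3 S': factor to S → 3 S S' with S' → Q | 0 3.
Q has alternatives sharing prefix '1': factor to Q → 1 Q' with Q' → 1 | P.

S -> 1 | Q | 3 S S'; P -> 0; Q -> 3 | 1 Q'; S' -> Q | 0 3; Q' -> 1 | P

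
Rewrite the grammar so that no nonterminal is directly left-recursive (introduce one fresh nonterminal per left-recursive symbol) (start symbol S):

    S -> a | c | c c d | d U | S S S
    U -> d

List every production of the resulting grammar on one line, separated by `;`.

S is directly left-recursive.
For S: α = {S S}, β = {a, c, c c d, d U}. Rewrite as S → β S' and S' → α S' | ε.

S -> a S' | c S' | c c d S' | d U S'; U -> d; S' -> S S S' | ε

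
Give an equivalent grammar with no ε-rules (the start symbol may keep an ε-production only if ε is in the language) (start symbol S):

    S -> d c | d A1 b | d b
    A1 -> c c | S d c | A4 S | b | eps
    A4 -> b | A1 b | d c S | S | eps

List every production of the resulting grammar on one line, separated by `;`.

S -> d c | d A1 b | d b; A1 -> c c | S d c | A4 S | S | b; A4 -> b | A1 b | d c S | S

The nullable symbols are {A1, A4}.
ε ∉ L(G), so no ε-production is kept.
Add the nullable-subset variants: S → d A1 b gives d A1 b | d b. A1 → A4 S gives A4 S | S.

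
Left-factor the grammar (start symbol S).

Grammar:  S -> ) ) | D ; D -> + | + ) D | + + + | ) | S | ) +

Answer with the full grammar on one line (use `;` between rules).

D has alternatives sharing prefix '+': factor to D → + D' with D' → ε | ) D | + +.
D has alternatives sharing prefix ')': factor to D → ) D'' with D'' → ε | +.

S -> ) ) | D; D -> S | + D' | ) D''; D' -> epsilon | ) D | + +; D'' -> epsilon | +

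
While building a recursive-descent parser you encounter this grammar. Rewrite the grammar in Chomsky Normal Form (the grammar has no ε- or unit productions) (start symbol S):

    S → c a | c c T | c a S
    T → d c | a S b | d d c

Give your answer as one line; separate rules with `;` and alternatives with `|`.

S → X1 X2 | X1 Y1 | X1 Y2; T → X3 X1 | X2 Y3 | X3 Y4; X1 → c; X2 → a; X3 → d; X4 → b; Y1 → X1 T; Y2 → X2 S; Y3 → S X4; Y4 → X3 X1

Introduce a nonterminal for each terminal appearing in a rule of length ≥ 2: X1 → c, X2 → a, X3 → d, X4 → b.
Binarize each right-hand side of length ≥ 3 by chaining fresh nonterminals (Y1, Y2, …): affected rules were S → X1 X1 T; S → X1 X2 S; T → X2 S X4; T → X3 X3 X1.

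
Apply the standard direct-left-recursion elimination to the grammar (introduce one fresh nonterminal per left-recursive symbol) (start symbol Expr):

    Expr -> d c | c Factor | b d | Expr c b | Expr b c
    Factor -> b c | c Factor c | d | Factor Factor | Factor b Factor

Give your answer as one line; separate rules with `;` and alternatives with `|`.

Directly left-recursive nonterminals: Expr, Factor.
For Expr: α = {c b, b c}, β = {d c, c Factor, b d}. Rewrite as Expr → β Expr1 and Expr1 → α Expr1 | ε.
For Factor: α = {Factor, b Factor}, β = {b c, c Factor c, d}. Rewrite as Factor → β Factor1 and Factor1 → α Factor1 | ε.

Expr -> d c Expr1 | c Factor Expr1 | b d Expr1; Factor -> b c Factor1 | c Factor c Factor1 | d Factor1; Expr1 -> c b Expr1 | b c Expr1 | ε; Factor1 -> Factor Factor1 | b Factor Factor1 | ε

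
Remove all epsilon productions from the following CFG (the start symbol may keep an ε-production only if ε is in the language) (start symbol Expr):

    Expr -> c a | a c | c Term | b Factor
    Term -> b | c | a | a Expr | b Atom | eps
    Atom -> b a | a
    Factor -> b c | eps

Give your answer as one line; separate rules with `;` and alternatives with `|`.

Nullable nonterminals: {Factor, Term}.
ε ∉ L(G), so no ε-production is kept.
Add the nullable-subset variants: Expr → c Term gives c Term | c. Expr → b Factor gives b Factor | b.

Expr -> c a | a c | c Term | c | b Factor | b; Term -> b | c | a | a Expr | b Atom; Atom -> b a | a; Factor -> b c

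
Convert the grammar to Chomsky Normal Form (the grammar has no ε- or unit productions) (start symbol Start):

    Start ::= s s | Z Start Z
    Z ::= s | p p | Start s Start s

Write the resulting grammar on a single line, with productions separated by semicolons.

Start ::= X1 X1 | Z Y1; Z ::= s | X2 X2 | Start Y2; X1 ::= s; X2 ::= p; Y1 ::= Start Z; Y2 ::= X1 Y3; Y3 ::= Start X1

Introduce a nonterminal for each terminal appearing in a rule of length ≥ 2: X1 → s, X2 → p.
Binarize each right-hand side of length ≥ 3 by chaining fresh nonterminals (Y1, Y2, …): affected rules were Start → Z Start Z; Z → Start X1 Start X1.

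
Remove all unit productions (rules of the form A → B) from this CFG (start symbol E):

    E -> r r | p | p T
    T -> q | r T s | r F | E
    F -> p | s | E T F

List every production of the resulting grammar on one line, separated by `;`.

E -> r r | p | p T; T -> r r | p | p T | q | r T s | r F; F -> p | s | E T F

Unit pairs: T ⇒* {E}.
Replace each nonterminal's rules with the union of the non-unit rules of every nonterminal it unit-derives.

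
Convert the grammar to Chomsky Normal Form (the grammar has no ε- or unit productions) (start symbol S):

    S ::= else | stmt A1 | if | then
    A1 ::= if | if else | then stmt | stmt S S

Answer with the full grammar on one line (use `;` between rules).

S ::= else | X1 A1 | if | then; A1 ::= if | X2 X3 | X4 X1 | X1 Y1; X1 ::= stmt; X2 ::= if; X3 ::= else; X4 ::= then; Y1 ::= S S

Introduce a nonterminal for each terminal appearing in a rule of length ≥ 2: X1 → stmt, X2 → if, X3 → else, X4 → then.
Binarize each right-hand side of length ≥ 3 by chaining fresh nonterminals (Y1, Y2, …): affected rules were A1 → X1 S S.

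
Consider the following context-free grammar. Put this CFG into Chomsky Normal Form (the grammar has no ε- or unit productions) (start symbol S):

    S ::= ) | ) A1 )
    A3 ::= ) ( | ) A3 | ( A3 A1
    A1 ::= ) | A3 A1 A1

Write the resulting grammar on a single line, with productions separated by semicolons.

S ::= ) | X1 Y1; A3 ::= X1 X2 | X1 A3 | X2 Y2; A1 ::= ) | A3 Y3; X1 ::= ); X2 ::= (; Y1 ::= A1 X1; Y2 ::= A3 A1; Y3 ::= A1 A1

Introduce a nonterminal for each terminal appearing in a rule of length ≥ 2: X1 → ), X2 → (.
Binarize each right-hand side of length ≥ 3 by chaining fresh nonterminals (Y1, Y2, …): affected rules were S → X1 A1 X1; A3 → X2 A3 A1; A1 → A3 A1 A1.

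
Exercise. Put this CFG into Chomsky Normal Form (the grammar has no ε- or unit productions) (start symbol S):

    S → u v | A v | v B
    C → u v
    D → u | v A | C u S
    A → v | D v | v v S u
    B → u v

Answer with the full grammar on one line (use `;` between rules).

S → X1 X2 | A X2 | X2 B; C → X1 X2; D → u | X2 A | C Y1; A → v | D X2 | X2 Y2; B → X1 X2; X1 → u; X2 → v; Y1 → X1 S; Y2 → X2 Y3; Y3 → S X1

Introduce a nonterminal for each terminal appearing in a rule of length ≥ 2: X1 → u, X2 → v.
Binarize each right-hand side of length ≥ 3 by chaining fresh nonterminals (Y1, Y2, …): affected rules were D → C X1 S; A → X2 X2 S X1.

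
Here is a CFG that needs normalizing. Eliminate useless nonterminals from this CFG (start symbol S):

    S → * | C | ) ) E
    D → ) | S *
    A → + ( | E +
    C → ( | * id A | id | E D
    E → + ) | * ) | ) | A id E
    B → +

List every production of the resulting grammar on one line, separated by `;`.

Generating nonterminals: {A, B, C, D, E, S}.
Reachable from S after that: {A, C, D, E, S}.
Removed useless symbols: {B} and every production mentioning them.

S → * | C | ) ) E; D → ) | S *; A → + ( | E +; C → ( | * id A | id | E D; E → + ) | * ) | ) | A id E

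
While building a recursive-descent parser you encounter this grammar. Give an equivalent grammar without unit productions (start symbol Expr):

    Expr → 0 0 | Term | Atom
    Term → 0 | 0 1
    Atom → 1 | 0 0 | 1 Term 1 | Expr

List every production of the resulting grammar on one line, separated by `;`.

Unit pairs: Atom ⇒* {Expr, Term}; Expr ⇒* {Atom, Term}.
For each unit pair (A, B), copy every non-unit production of B to A, then drop all unit productions.

Expr → 0 | 0 1 | 1 | 0 0 | 1 Term 1; Term → 0 | 0 1; Atom → 0 | 0 1 | 1 | 0 0 | 1 Term 1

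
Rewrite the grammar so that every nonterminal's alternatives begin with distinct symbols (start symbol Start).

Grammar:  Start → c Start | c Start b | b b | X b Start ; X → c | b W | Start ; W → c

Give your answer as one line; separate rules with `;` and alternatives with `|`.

Start → b b | X b Start | c Start Start1; X → c | b W | Start; W → c; Start1 → eps | b

Start has alternatives sharing prefix 'c Start': factor to Start → c Start Start1 with Start1 → ε | b.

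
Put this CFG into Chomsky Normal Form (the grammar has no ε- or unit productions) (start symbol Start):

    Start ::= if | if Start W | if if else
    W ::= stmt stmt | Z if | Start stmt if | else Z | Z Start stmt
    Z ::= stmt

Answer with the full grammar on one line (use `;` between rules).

Start ::= if | X1 Y1 | X1 Y2; W ::= X3 X3 | Z X1 | Start Y3 | X2 Z | Z Y4; Z ::= stmt; X1 ::= if; X2 ::= else; X3 ::= stmt; Y1 ::= Start W; Y2 ::= X1 X2; Y3 ::= X3 X1; Y4 ::= Start X3

Introduce a nonterminal for each terminal appearing in a rule of length ≥ 2: X1 → if, X2 → else, X3 → stmt.
Binarize each right-hand side of length ≥ 3 by chaining fresh nonterminals (Y1, Y2, …): affected rules were Start → X1 Start W; Start → X1 X1 X2; W → Start X3 X1; W → Z Start X3.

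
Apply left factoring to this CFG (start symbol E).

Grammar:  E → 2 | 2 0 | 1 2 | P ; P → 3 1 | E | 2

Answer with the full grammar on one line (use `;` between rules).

E → 1 2 | P | 2 E'; P → 3 1 | E | 2; E' → ε | 0

E has alternatives sharing prefix '2': factor to E → 2 E' with E' → ε | 0.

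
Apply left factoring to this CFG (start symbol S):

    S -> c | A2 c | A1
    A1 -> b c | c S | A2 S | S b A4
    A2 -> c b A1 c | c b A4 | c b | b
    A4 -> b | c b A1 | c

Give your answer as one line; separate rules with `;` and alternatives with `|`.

S -> c | A2 c | A1; A1 -> b c | c S | A2 S | S b A4; A2 -> b | c b A2'; A4 -> b | c A4'; A2' -> A1 c | A4 | epsilon; A4' -> b A1 | epsilon

A2 has alternatives sharing prefix 'c b': factor to A2 → c b A2' with A2' → A1 c | A4 | ε.
A4 has alternatives sharing prefix 'c': factor to A4 → c A4' with A4' → b A1 | ε.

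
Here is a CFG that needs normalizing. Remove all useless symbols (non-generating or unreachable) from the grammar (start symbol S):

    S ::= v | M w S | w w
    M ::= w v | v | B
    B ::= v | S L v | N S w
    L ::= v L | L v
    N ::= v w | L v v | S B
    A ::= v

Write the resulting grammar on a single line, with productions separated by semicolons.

S ::= v | M w S | w w; M ::= w v | v | B; B ::= v | N S w; N ::= v w | S B

Generating nonterminals: {A, B, M, N, S}.
Reachable from S after that: {B, M, N, S}.
Removed useless symbols: {A, L} and every production mentioning them.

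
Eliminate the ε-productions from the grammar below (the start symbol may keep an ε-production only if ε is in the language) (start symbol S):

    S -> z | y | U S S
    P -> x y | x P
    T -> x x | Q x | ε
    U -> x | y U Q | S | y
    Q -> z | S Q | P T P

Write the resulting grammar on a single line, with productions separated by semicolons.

Nullable set = {T}.
ε ∉ L(G), so no ε-production is kept.
For each production, add variants omitting each subset of nullable occurrences: Q → P T P gives P T P | P P.

S -> z | y | U S S; P -> x y | x P; T -> x x | Q x; U -> x | y U Q | S | y; Q -> z | S Q | P T P | P P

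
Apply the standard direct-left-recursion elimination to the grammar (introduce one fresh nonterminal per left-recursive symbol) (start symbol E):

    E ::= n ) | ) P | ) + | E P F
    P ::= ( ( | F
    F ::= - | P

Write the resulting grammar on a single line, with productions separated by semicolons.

Left recursion appears on E.
For E: α = {P F}, β = {n ), ) P, ) +}. Rewrite as E → β E' and E' → α E' | ε.

E ::= n ) E' | ) P E' | ) + E'; P ::= ( ( | F; F ::= - | P; E' ::= P F E' | ε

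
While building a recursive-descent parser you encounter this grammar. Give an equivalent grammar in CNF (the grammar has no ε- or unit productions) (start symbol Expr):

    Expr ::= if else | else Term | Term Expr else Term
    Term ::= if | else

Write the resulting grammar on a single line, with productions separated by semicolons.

Introduce a nonterminal for each terminal appearing in a rule of length ≥ 2: X1 → if, X2 → else.
Binarize each right-hand side of length ≥ 3 by chaining fresh nonterminals (Y1, Y2, …): affected rules were Expr → Term Expr X2 Term.

Expr ::= X1 X2 | X2 Term | Term Y1; Term ::= if | else; X1 ::= if; X2 ::= else; Y1 ::= Expr Y2; Y2 ::= X2 Term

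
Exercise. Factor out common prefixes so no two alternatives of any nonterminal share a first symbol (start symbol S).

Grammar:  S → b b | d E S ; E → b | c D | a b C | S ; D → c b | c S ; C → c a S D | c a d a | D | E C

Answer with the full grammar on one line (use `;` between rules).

D has alternatives sharing prefix 'c': factor to D → c D' with D' → b | S.
C has alternatives sharing prefix 'c a': factor to C → c a C' with C' → S D | d a.

S → b b | d E S; E → b | c D | a b C | S; D → c D'; C → D | E C | c a C'; D' → b | S; C' → S D | d a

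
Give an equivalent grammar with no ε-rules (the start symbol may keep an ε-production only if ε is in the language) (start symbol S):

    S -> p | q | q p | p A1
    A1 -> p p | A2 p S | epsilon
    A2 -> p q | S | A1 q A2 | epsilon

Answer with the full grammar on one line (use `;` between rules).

S -> p | q | q p | p A1; A1 -> p p | A2 p S | p S; A2 -> p q | S | A1 q A2 | A1 q | q A2 | q

Nullable set = {A1, A2}.
ε ∉ L(G), so no ε-production is kept.
For each production, add variants omitting each subset of nullable occurrences: A1 → A2 p S gives A2 p S | p S. A2 → A1 q A2 gives A1 q A2 | A1 q | q A2 | q.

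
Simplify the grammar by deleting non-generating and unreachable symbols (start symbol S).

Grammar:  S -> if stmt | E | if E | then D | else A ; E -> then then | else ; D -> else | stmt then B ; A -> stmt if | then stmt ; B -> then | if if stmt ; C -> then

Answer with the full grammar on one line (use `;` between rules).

S -> if stmt | E | if E | then D | else A; E -> then then | else; D -> else | stmt then B; A -> stmt if | then stmt; B -> then | if if stmt

Generating nonterminals: {A, B, C, D, E, S}.
Reachable from S after that: {A, B, D, E, S}.
Removed useless symbols: {C} and every production mentioning them.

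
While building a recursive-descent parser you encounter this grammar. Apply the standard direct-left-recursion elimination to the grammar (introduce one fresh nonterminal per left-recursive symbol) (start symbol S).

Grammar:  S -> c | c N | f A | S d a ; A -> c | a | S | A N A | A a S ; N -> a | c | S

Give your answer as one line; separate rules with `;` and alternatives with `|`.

S -> c S' | c N S' | f A S'; A -> c A' | a A' | S A'; N -> a | c | S; S' -> d a S' | ε; A' -> N A A' | a S A' | ε

Left recursion appears on S, A.
For S: α = {d a}, β = {c, c N, f A}. Rewrite as S → β S' and S' → α S' | ε.
For A: α = {N A, a S}, β = {c, a, S}. Rewrite as A → β A' and A' → α A' | ε.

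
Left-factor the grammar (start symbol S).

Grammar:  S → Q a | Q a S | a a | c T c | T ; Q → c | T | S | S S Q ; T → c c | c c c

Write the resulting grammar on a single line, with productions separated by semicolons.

S → a a | c T c | T | Q a S'; Q → c | T | S Q'; T → c c T'; S' → eps | S; Q' → eps | S Q; T' → eps | c

S has alternatives sharing prefix 'Q a': factor to S → Q a S' with S' → ε | S.
Q has alternatives sharing prefix 'S': factor to Q → S Q' with Q' → ε | S Q.
T has alternatives sharing prefix 'c c': factor to T → c c T' with T' → ε | c.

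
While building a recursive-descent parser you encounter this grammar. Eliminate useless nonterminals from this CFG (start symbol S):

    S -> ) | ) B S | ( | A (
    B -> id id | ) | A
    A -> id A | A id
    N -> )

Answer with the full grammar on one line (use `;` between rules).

Generating nonterminals: {B, N, S}.
Reachable from S after that: {B, S}.
Removed useless symbols: {A, N} and every production mentioning them.

S -> ) | ) B S | (; B -> id id | )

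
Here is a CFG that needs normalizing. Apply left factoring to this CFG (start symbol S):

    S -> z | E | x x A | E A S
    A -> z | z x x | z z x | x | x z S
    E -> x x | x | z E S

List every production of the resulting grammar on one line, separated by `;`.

S has alternatives sharing prefix 'E': factor to S → E S' with S' → ε | A S.
A has alternatives sharing prefix 'z': factor to A → z A' with A' → ε | x x | z x.
A has alternatives sharing prefix 'x': factor to A → x A'' with A'' → ε | z S.
E has alternatives sharing prefix 'x': factor to E → x E' with E' → x | ε.

S -> z | x x A | E S'; A -> z A' | x A''; E -> z E S | x E'; S' -> epsilon | A S; A' -> epsilon | x x | z x; A'' -> epsilon | z S; E' -> x | epsilon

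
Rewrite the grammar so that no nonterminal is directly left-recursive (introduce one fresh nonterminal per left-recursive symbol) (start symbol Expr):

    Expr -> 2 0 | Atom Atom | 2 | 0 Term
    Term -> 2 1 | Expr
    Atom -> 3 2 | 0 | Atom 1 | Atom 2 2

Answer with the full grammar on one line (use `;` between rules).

Expr -> 2 0 | Atom Atom | 2 | 0 Term; Term -> 2 1 | Expr; Atom -> 3 2 Atom1 | 0 Atom1; Atom1 -> 1 Atom1 | 2 2 Atom1 | ε

Left recursion appears on Atom.
For Atom: α = {1, 2 2}, β = {3 2, 0}. Rewrite as Atom → β Atom1 and Atom1 → α Atom1 | ε.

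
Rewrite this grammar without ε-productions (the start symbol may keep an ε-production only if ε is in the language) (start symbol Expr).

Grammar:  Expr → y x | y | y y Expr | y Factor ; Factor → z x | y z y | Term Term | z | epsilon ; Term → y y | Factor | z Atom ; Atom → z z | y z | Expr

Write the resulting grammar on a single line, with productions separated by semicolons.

Expr → y x | y | y y Expr | y Factor; Factor → z x | y z y | Term Term | Term | z; Term → y y | Factor | z Atom; Atom → z z | y z | Expr

The nullable symbols are {Factor, Term}.
ε ∉ L(G), so no ε-production is kept.
Add the nullable-subset variants: Factor → Term Term gives Term Term | Term.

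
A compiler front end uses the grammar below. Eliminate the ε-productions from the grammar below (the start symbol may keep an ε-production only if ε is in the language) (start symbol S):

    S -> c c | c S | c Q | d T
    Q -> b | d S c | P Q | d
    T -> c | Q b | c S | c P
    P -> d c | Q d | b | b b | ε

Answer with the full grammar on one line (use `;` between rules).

The nullable symbols are {P}.
ε ∉ L(G), so no ε-production is kept.

S -> c c | c S | c Q | d T; Q -> b | d S c | P Q | d; T -> c | Q b | c S | c P; P -> d c | Q d | b | b b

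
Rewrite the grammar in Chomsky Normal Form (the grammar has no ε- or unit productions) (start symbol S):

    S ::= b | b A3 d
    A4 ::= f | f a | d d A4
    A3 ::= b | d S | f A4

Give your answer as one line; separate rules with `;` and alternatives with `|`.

Introduce a nonterminal for each terminal appearing in a rule of length ≥ 2: X1 → b, X2 → d, X3 → f, X4 → a.
Binarize each right-hand side of length ≥ 3 by chaining fresh nonterminals (Y1, Y2, …): affected rules were S → X1 A3 X2; A4 → X2 X2 A4.

S ::= b | X1 Y1; A4 ::= f | X3 X4 | X2 Y2; A3 ::= b | X2 S | X3 A4; X1 ::= b; X2 ::= d; X3 ::= f; X4 ::= a; Y1 ::= A3 X2; Y2 ::= X2 A4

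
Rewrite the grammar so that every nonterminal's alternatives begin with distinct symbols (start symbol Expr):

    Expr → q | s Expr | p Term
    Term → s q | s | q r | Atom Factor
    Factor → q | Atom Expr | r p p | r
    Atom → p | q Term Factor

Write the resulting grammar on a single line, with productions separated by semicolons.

Expr → q | s Expr | p Term; Term → q r | Atom Factor | s Term1; Factor → q | Atom Expr | r Factor1; Atom → p | q Term Factor; Term1 → q | epsilon; Factor1 → p p | epsilon

Term has alternatives sharing prefix 's': factor to Term → s Term1 with Term1 → q | ε.
Factor has alternatives sharing prefix 'r': factor to Factor → r Factor1 with Factor1 → p p | ε.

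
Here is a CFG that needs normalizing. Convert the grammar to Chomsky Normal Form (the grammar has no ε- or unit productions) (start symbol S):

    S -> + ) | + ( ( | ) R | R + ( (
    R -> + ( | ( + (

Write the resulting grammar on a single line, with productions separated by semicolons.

S -> X1 X2 | X1 Y1 | X2 R | R Y2; R -> X1 X3 | X3 Y4; X1 -> +; X2 -> ); X3 -> (; Y1 -> X3 X3; Y2 -> X1 Y3; Y3 -> X3 X3; Y4 -> X1 X3

Introduce a nonterminal for each terminal appearing in a rule of length ≥ 2: X1 → +, X2 → ), X3 → (.
Binarize each right-hand side of length ≥ 3 by chaining fresh nonterminals (Y1, Y2, …): affected rules were S → X1 X3 X3; S → R X1 X3 X3; R → X3 X1 X3.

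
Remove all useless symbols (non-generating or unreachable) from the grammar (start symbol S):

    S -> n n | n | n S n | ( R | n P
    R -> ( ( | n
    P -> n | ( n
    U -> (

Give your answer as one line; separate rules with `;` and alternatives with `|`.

Generating nonterminals: {P, R, S, U}.
Reachable from S after that: {P, R, S}.
Removed useless symbols: {U} and every production mentioning them.

S -> n n | n | n S n | ( R | n P; R -> ( ( | n; P -> n | ( n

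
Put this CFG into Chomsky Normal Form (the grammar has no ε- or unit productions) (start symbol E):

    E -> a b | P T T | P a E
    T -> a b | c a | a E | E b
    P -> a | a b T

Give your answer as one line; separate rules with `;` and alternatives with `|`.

E -> X1 X2 | P Y1 | P Y2; T -> X1 X2 | X3 X1 | X1 E | E X2; P -> a | X1 Y3; X1 -> a; X2 -> b; X3 -> c; Y1 -> T T; Y2 -> X1 E; Y3 -> X2 T

Introduce a nonterminal for each terminal appearing in a rule of length ≥ 2: X1 → a, X2 → b, X3 → c.
Binarize each right-hand side of length ≥ 3 by chaining fresh nonterminals (Y1, Y2, …): affected rules were E → P T T; E → P X1 E; P → X1 X2 T.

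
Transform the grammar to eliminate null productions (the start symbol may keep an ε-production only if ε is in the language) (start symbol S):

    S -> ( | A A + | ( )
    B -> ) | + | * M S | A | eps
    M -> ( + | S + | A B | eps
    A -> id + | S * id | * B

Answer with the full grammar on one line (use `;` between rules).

Nullable nonterminals: {B, M}.
ε ∉ L(G), so no ε-production is kept.
Expand every rule over subsets of its nullable positions: B → * M S gives * M S | * S. M → A B gives A B | A. A → * B gives * B | *.

S -> ( | A A + | ( ); B -> ) | + | * M S | * S | A; M -> ( + | S + | A B | A; A -> id + | S * id | * B | *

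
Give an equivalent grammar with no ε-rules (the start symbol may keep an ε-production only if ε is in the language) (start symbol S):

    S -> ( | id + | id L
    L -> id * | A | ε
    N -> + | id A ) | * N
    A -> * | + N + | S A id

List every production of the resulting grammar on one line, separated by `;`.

S -> ( | id + | id L | id; L -> id * | A; N -> + | id A ) | * N; A -> * | + N + | S A id

The nullable symbols are {L}.
ε ∉ L(G), so no ε-production is kept.
Add the nullable-subset variants: S → id L gives id L | id.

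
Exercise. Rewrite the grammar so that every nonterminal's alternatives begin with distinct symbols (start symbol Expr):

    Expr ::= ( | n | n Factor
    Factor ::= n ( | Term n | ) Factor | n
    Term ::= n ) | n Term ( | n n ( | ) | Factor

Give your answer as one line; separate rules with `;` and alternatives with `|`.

Expr has alternatives sharing prefix 'n': factor to Expr → n Expr1 with Expr1 → ε | Factor.
Factor has alternatives sharing prefix 'n': factor to Factor → n Factor1 with Factor1 → ( | ε.
Term has alternatives sharing prefix 'n': factor to Term → n Term1 with Term1 → ) | Term ( | n (.

Expr ::= ( | n Expr1; Factor ::= Term n | ) Factor | n Factor1; Term ::= ) | Factor | n Term1; Expr1 ::= ε | Factor; Factor1 ::= ( | ε; Term1 ::= ) | Term ( | n (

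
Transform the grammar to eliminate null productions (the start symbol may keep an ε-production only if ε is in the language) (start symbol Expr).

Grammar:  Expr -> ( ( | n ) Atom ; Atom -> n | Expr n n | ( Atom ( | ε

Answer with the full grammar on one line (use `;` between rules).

Nullable set = {Atom}.
ε ∉ L(G), so no ε-production is kept.
For each production, add variants omitting each subset of nullable occurrences: Expr → n ) Atom gives n ) Atom | n ). Atom → ( Atom ( gives ( Atom ( | ( (.

Expr -> ( ( | n ) Atom | n ); Atom -> n | Expr n n | ( Atom ( | ( (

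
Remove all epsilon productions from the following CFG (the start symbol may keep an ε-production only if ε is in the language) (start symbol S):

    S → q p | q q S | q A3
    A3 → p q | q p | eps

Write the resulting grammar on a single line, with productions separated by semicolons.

The nullable symbols are {A3}.
ε ∉ L(G), so no ε-production is kept.
Expand every rule over subsets of its nullable positions: S → q A3 gives q A3 | q.

S → q p | q q S | q A3 | q; A3 → p q | q p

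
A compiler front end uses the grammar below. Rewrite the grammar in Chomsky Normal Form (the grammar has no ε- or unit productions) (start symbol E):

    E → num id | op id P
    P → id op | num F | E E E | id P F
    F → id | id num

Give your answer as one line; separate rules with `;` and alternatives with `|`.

Introduce a nonterminal for each terminal appearing in a rule of length ≥ 2: X1 → num, X2 → id, X3 → op.
Binarize each right-hand side of length ≥ 3 by chaining fresh nonterminals (Y1, Y2, …): affected rules were E → X3 X2 P; P → E E E; P → X2 P F.

E → X1 X2 | X3 Y1; P → X2 X3 | X1 F | E Y2 | X2 Y3; F → id | X2 X1; X1 → num; X2 → id; X3 → op; Y1 → X2 P; Y2 → E E; Y3 → P F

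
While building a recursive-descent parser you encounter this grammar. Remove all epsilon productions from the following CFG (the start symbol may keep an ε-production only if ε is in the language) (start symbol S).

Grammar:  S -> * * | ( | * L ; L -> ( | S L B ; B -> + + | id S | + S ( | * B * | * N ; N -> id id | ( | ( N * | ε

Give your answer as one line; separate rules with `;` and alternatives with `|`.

Nullable nonterminals: {N}.
ε ∉ L(G), so no ε-production is kept.
Add the nullable-subset variants: B → * N gives * N | *. N → ( N * gives ( N * | ( *.

S -> * * | ( | * L; L -> ( | S L B; B -> + + | id S | + S ( | * B * | * N | *; N -> id id | ( | ( N * | ( *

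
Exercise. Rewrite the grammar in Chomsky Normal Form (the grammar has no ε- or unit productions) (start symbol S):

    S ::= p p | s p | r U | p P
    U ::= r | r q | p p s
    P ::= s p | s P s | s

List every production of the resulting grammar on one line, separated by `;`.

Introduce a nonterminal for each terminal appearing in a rule of length ≥ 2: X1 → p, X2 → s, X3 → r, X4 → q.
Binarize each right-hand side of length ≥ 3 by chaining fresh nonterminals (Y1, Y2, …): affected rules were U → X1 X1 X2; P → X2 P X2.

S ::= X1 X1 | X2 X1 | X3 U | X1 P; U ::= r | X3 X4 | X1 Y1; P ::= X2 X1 | X2 Y2 | s; X1 ::= p; X2 ::= s; X3 ::= r; X4 ::= q; Y1 ::= X1 X2; Y2 ::= P X2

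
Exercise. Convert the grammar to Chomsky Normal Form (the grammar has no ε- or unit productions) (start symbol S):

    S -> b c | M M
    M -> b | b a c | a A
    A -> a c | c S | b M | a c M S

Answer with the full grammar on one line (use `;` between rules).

S -> X1 X2 | M M; M -> b | X1 Y1 | X3 A; A -> X3 X2 | X2 S | X1 M | X3 Y2; X1 -> b; X2 -> c; X3 -> a; Y1 -> X3 X2; Y2 -> X2 Y3; Y3 -> M S

Introduce a nonterminal for each terminal appearing in a rule of length ≥ 2: X1 → b, X2 → c, X3 → a.
Binarize each right-hand side of length ≥ 3 by chaining fresh nonterminals (Y1, Y2, …): affected rules were M → X1 X3 X2; A → X3 X2 M S.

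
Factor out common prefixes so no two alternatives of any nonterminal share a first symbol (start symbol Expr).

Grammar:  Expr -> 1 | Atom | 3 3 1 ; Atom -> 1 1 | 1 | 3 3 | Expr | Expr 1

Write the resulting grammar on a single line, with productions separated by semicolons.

Atom has alternatives sharing prefix '1': factor to Atom → 1 Atom1 with Atom1 → 1 | ε.
Atom has alternatives sharing prefix 'Expr': factor to Atom → Expr Atom2 with Atom2 → ε | 1.

Expr -> 1 | Atom | 3 3 1; Atom -> 3 3 | 1 Atom1 | Expr Atom2; Atom1 -> 1 | ε; Atom2 -> ε | 1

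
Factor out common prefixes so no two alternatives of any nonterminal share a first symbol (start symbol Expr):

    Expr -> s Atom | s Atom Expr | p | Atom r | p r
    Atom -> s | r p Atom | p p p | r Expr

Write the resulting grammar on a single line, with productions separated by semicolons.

Expr -> Atom r | s Atom Expr1 | p Expr2; Atom -> s | p p p | r Atom1; Expr1 -> ε | Expr; Expr2 -> ε | r; Atom1 -> p Atom | Expr

Expr has alternatives sharing prefix 's Atom': factor to Expr → s Atom Expr1 with Expr1 → ε | Expr.
Expr has alternatives sharing prefix 'p': factor to Expr → p Expr2 with Expr2 → ε | r.
Atom has alternatives sharing prefix 'r': factor to Atom → r Atom1 with Atom1 → p Atom | Expr.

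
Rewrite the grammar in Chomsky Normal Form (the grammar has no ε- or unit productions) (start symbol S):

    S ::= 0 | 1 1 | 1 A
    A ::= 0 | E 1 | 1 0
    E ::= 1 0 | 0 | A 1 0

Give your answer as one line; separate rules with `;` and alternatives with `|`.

Introduce a nonterminal for each terminal appearing in a rule of length ≥ 2: X1 → 1, X2 → 0.
Binarize each right-hand side of length ≥ 3 by chaining fresh nonterminals (Y1, Y2, …): affected rules were E → A X1 X2.

S ::= 0 | X1 X1 | X1 A; A ::= 0 | E X1 | X1 X2; E ::= X1 X2 | 0 | A Y1; X1 ::= 1; X2 ::= 0; Y1 ::= X1 X2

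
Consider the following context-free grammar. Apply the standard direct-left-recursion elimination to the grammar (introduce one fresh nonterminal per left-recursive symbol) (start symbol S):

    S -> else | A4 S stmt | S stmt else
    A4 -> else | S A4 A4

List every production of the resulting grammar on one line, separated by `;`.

S -> else S' | A4 S stmt S'; A4 -> else | S A4 A4; S' -> stmt else S' | ε

S is directly left-recursive.
For S: α = {stmt else}, β = {else, A4 S stmt}. Rewrite as S → β S' and S' → α S' | ε.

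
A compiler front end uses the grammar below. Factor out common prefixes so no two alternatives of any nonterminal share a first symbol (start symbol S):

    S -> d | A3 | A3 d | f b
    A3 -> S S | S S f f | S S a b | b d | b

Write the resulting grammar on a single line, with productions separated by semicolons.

S has alternatives sharing prefix 'A3': factor to S → A3 S' with S' → ε | d.
A3 has alternatives sharing prefix 'S S': factor to A3 → S S A3' with A3' → ε | f f | a b.
A3 has alternatives sharing prefix 'b': factor to A3 → b A3'' with A3'' → d | ε.

S -> d | f b | A3 S'; A3 -> S S A3' | b A3''; S' -> ε | d; A3' -> ε | f f | a b; A3'' -> d | ε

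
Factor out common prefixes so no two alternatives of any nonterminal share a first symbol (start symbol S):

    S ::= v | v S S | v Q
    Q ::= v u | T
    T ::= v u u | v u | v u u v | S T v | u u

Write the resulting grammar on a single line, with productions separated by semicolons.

S has alternatives sharing prefix 'v': factor to S → v S' with S' → ε | S S | Q.
T has alternatives sharing prefix 'v u': factor to T → v u T' with T' → u | ε | u v.
T' has alternatives sharing prefix 'u': factor to T' → u T'' with T'' → ε | v.

S ::= v S'; Q ::= v u | T; T ::= S T v | u u | v u T'; S' ::= epsilon | S S | Q; T' ::= epsilon | u T''; T'' ::= epsilon | v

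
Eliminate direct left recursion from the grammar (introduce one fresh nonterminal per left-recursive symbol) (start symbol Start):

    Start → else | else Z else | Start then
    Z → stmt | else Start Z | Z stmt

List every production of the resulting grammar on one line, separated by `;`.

Start → else Start1 | else Z else Start1; Z → stmt Z1 | else Start Z Z1; Start1 → then Start1 | ε; Z1 → stmt Z1 | ε

Start, Z are directly left-recursive.
For Start: α = {then}, β = {else, else Z else}. Rewrite as Start → β Start1 and Start1 → α Start1 | ε.
For Z: α = {stmt}, β = {stmt, else Start Z}. Rewrite as Z → β Z1 and Z1 → α Z1 | ε.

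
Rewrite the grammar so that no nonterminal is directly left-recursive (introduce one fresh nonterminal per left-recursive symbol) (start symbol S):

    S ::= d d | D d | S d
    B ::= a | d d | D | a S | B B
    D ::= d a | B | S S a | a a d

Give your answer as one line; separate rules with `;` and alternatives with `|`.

S ::= d d S' | D d S'; B ::= a B' | d d B' | D B' | a S B'; D ::= d a | B | S S a | a a d; S' ::= d S' | ε; B' ::= B B' | ε

Directly left-recursive nonterminals: S, B.
For S: α = {d}, β = {d d, D d}. Rewrite as S → β S' and S' → α S' | ε.
For B: α = {B}, β = {a, d d, D, a S}. Rewrite as B → β B' and B' → α B' | ε.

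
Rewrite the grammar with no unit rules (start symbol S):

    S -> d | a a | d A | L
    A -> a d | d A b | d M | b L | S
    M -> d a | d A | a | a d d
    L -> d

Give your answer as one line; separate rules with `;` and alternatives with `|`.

Unit pairs: A ⇒* {L, S}; S ⇒* {L}.
For every A with A ⇒* B via unit rules, add B's non-unit alternatives to A; then delete every rule of the form X → Y.

S -> d | a a | d A; A -> d | a a | d A | a d | d A b | d M | b L; M -> d a | d A | a | a d d; L -> d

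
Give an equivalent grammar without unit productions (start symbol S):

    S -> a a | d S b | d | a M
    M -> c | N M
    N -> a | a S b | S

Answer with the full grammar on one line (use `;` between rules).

Unit pairs: N ⇒* {S}.
For every A with A ⇒* B via unit rules, add B's non-unit alternatives to A; then delete every rule of the form X → Y.

S -> a a | d S b | d | a M; M -> c | N M; N -> a a | d S b | d | a M | a | a S b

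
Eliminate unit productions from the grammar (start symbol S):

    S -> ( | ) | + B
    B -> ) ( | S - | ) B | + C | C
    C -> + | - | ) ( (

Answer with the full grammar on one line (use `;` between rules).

S -> ( | ) | + B; B -> ) ( | S - | ) B | + C | + | - | ) ( (; C -> + | - | ) ( (

Unit pairs: B ⇒* {C}.
Replace each nonterminal's rules with the union of the non-unit rules of every nonterminal it unit-derives.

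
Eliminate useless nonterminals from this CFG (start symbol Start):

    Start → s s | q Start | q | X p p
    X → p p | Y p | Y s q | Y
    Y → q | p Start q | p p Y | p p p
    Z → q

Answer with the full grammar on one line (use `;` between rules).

Generating nonterminals: {Start, X, Y, Z}.
Reachable from Start after that: {Start, X, Y}.
Removed useless symbols: {Z} and every production mentioning them.

Start → s s | q Start | q | X p p; X → p p | Y p | Y s q | Y; Y → q | p Start q | p p Y | p p p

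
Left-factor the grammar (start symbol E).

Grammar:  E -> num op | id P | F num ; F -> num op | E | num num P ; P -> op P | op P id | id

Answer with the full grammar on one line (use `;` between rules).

E -> num op | id P | F num; F -> E | num F'; P -> id | op P P'; F' -> op | num P; P' -> ε | id

F has alternatives sharing prefix 'num': factor to F → num F' with F' → op | num P.
P has alternatives sharing prefix 'op P': factor to P → op P P' with P' → ε | id.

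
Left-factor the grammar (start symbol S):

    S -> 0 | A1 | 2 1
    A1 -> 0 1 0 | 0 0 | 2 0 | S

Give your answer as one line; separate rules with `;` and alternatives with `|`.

S -> 0 | A1 | 2 1; A1 -> 2 0 | S | 0 A1'; A1' -> 1 0 | 0

A1 has alternatives sharing prefix '0': factor to A1 → 0 A1' with A1' → 1 0 | 0.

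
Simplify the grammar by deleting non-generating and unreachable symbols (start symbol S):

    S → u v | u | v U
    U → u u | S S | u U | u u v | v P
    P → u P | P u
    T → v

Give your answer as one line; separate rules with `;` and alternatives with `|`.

Generating nonterminals: {S, T, U}.
Reachable from S after that: {S, U}.
Removed useless symbols: {P, T} and every production mentioning them.

S → u v | u | v U; U → u u | S S | u U | u u v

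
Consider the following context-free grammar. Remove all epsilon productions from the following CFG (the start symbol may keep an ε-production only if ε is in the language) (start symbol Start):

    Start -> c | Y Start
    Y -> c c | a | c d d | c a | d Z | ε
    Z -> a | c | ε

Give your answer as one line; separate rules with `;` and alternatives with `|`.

Start -> c | Y Start; Y -> c c | a | c d d | c a | d Z | d; Z -> a | c

Nullable set = {Y, Z}.
ε ∉ L(G), so no ε-production is kept.
Add the nullable-subset variants: Y → d Z gives d Z | d.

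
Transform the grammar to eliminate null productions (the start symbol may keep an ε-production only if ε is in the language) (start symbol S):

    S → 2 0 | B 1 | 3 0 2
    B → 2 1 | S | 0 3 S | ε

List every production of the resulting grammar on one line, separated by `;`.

S → 2 0 | B 1 | 1 | 3 0 2; B → 2 1 | S | 0 3 S

Nullable nonterminals: {B}.
ε ∉ L(G), so no ε-production is kept.
Expand every rule over subsets of its nullable positions: S → B 1 gives B 1 | 1.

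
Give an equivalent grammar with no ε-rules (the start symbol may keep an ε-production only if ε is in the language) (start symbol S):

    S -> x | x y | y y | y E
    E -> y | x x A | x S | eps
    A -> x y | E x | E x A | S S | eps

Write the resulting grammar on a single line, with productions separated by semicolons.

S -> x | x y | y y | y E | y; E -> y | x x A | x x | x S; A -> x y | E x | x | E x A | x A | S S

Nullable nonterminals: {A, E}.
ε ∉ L(G), so no ε-production is kept.
Expand every rule over subsets of its nullable positions: S → y E gives y E | y. E → x x A gives x x A | x x. A → E x gives E x | x. A → E x A gives E x A | x A.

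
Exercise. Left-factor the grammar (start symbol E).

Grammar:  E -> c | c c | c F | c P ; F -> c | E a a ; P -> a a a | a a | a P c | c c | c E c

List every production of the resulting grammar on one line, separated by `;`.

E -> c E'; F -> c | E a a; P -> a P' | c P''; E' -> ε | c | F | P; P' -> P c | a P'''; P'' -> c | E c; P''' -> a | ε

E has alternatives sharing prefix 'c': factor to E → c E' with E' → ε | c | F | P.
P has alternatives sharing prefix 'a': factor to P → a P' with P' → a a | a | P c.
P has alternatives sharing prefix 'c': factor to P → c P'' with P'' → c | E c.
P' has alternatives sharing prefix 'a': factor to P' → a P''' with P''' → a | ε.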